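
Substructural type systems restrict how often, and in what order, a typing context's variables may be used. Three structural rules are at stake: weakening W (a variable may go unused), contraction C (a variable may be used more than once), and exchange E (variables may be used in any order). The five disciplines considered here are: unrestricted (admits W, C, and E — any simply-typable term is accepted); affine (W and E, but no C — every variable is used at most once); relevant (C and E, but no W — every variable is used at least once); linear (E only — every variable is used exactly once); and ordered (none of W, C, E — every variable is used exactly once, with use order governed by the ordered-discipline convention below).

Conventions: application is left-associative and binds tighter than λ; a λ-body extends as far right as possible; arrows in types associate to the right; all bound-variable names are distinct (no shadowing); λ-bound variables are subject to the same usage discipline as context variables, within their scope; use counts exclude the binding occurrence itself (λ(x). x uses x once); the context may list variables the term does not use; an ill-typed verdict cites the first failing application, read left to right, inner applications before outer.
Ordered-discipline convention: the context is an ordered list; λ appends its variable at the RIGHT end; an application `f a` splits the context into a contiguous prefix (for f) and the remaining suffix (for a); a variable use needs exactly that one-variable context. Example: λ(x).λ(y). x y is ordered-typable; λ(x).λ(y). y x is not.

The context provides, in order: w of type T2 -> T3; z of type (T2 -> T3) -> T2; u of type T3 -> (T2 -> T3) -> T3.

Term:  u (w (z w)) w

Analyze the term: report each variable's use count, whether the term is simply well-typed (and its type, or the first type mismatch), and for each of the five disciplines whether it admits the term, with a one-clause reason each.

use counts: w ×3; z ×1; u ×1
left-to-right use order: u, w, z, w, w
typing: the term checks, with type T3
ordered: ✗ — uses contraction: w ×3
linear: ✗ — uses contraction: w ×3
affine: ✗ — uses contraction: w ×3
relevant: ✓ — at least one use each (w, z, u)
unrestricted: ✓ — well-typed at T3; no restrictions here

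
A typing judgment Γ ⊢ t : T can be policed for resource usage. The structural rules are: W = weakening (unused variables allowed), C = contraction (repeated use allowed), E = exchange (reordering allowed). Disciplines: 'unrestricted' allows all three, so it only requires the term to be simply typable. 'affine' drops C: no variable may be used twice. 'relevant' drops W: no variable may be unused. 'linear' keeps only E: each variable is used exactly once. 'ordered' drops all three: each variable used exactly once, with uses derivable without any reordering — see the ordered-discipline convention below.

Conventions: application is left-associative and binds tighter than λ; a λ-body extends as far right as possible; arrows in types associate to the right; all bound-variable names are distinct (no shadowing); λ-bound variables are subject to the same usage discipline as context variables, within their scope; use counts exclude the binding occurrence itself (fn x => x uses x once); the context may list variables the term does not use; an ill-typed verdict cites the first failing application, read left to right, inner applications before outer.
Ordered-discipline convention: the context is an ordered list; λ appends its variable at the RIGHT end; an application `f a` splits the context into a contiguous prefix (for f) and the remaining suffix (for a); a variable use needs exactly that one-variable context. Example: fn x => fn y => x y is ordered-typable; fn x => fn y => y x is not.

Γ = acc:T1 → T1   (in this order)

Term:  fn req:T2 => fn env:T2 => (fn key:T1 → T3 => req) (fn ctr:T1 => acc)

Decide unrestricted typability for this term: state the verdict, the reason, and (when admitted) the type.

no — fails simple typing
use counts: acc: 1×, req [bound]: 1×, env [bound]: 0×, key [bound]: 0×, ctr [bound]: 0×
left-to-right use order: req, acc
typing: ill-typed: an argument T1 → T1 → T1 mismatches the expected T1 → T3
per-discipline verdicts: ordered ✗; linear ✗; affine ✗; relevant ✗; unrestricted ✗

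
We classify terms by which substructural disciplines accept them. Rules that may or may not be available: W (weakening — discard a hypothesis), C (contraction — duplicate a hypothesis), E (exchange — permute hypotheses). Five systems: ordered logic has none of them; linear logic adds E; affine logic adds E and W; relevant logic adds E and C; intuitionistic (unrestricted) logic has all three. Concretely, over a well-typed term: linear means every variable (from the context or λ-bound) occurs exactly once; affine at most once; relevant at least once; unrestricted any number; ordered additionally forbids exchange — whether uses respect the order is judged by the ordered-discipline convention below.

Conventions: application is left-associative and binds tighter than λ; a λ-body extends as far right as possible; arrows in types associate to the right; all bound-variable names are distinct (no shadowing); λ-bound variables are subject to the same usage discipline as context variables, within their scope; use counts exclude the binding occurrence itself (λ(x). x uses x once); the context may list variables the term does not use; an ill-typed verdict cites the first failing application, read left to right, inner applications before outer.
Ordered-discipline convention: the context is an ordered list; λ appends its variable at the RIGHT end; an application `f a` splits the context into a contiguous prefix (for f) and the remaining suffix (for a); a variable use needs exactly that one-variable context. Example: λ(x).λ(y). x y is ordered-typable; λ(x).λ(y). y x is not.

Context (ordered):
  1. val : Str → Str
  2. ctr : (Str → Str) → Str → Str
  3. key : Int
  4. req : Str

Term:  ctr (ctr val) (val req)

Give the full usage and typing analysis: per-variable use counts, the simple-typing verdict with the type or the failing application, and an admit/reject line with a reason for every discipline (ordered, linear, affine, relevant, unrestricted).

counts: val: 2×; ctr: 2×; key: 0×; req: 1×
left-to-right use order: ctr, ctr, val, val, req
typing: the term checks, with type Str
ordered: ✗, repeated use of val ×2, ctr ×2; key never used (weakening)
linear: ✗, repeated use of val ×2, ctr ×2; key never used (weakening)
affine: ✗, repeated use of val ×2, ctr ×2
relevant: ✗, key never used (weakening)
unrestricted: ✓, well-typed at Str; no restrictions here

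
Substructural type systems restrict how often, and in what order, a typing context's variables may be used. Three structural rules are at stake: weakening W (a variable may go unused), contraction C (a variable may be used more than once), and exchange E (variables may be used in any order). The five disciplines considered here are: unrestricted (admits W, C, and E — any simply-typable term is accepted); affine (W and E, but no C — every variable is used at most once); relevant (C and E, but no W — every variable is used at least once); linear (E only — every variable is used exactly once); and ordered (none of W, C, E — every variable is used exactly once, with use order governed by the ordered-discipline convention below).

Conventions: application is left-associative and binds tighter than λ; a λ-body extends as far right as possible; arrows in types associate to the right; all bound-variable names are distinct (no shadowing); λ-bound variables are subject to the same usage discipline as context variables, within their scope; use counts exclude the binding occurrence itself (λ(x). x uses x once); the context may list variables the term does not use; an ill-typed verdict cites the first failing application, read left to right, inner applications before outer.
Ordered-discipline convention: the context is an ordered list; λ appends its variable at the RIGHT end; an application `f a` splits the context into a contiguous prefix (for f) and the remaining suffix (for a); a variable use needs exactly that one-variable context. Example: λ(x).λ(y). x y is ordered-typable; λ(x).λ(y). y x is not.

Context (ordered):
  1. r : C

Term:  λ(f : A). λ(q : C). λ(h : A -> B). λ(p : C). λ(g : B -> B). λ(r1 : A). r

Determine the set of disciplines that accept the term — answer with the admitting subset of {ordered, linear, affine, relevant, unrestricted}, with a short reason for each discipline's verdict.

admitting disciplines: affine, unrestricted
variable uses: r=1; f [bound]=0; q [bound]=0; h [bound]=0; p [bound]=0; g [bound]=0; r1 [bound]=0
uses in reading order: r
typing: the term checks, with type A -> C -> (A -> B) -> C -> (B -> B) -> A -> C
ordered ✗ (needs weakening: f, q, h, p, g, r1 unused)
linear ✗ (needs weakening: f, q, h, p, g, r1 unused)
affine ✓ (at most one use each (r, f, q, h, p, g, r1))
relevant ✗ (needs weakening: f, q, h, p, g, r1 unused)
unrestricted ✓ (simply typable at A -> C -> (A -> B) -> C -> (B -> B) -> A -> C; W, C, E all held)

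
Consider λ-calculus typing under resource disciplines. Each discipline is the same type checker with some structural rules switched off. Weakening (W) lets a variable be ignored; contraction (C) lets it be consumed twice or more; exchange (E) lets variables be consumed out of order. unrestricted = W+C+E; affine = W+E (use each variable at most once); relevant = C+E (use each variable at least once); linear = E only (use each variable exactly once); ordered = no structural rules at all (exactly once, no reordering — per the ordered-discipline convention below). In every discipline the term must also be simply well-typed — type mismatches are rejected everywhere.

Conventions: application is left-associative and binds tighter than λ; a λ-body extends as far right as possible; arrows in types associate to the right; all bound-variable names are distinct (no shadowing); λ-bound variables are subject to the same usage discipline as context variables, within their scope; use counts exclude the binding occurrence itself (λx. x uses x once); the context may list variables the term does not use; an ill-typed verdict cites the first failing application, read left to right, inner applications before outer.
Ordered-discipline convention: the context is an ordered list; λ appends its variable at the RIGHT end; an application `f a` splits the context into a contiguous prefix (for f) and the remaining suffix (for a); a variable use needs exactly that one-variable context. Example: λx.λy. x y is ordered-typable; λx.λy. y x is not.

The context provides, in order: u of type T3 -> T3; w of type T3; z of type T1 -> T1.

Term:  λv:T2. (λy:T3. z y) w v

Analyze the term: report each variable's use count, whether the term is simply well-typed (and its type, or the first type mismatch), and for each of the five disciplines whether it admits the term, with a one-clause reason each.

variable uses: u ×0, w ×1, z ×1, v (λ-bound) ×1, y (λ-bound) ×1
left-to-right use order: z, y, w, v
typing: ill-typed: an argument T3 mismatches the expected T1
ordered: ✗ — the type mismatch rejects it
linear: ✗ — not simply typable
affine: ✗ — fails simple typing
relevant: ✗ — a type mismatch blocks all five
unrestricted: ✗ — the type mismatch rejects it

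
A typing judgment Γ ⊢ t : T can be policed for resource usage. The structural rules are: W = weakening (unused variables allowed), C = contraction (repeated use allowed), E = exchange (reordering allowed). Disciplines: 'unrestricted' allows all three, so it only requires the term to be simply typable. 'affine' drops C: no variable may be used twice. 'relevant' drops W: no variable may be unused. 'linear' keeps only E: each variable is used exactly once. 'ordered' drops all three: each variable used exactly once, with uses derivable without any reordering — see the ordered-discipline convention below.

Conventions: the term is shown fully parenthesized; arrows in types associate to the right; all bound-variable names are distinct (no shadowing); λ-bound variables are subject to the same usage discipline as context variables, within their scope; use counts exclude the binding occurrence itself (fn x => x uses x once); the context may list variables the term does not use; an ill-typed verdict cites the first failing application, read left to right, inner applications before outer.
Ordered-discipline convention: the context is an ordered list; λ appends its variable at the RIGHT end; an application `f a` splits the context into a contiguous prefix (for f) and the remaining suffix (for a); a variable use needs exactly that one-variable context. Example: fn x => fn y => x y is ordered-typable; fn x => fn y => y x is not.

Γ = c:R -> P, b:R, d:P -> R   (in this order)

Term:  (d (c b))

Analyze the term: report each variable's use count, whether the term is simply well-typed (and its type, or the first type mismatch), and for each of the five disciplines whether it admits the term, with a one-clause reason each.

counts: c: 1×; b: 1×; d: 1×
left-to-right use order: d, c, b
typing: the term checks, with type R
ordered: ✗, no ordered split (uses run d, c, b)
linear: ✓, c, b, d: one use apiece
affine: ✓, at most one use each (c, b, d)
relevant: ✓, none of c, b, d goes unused
unrestricted: ✓, type-checks (R) and nothing is barred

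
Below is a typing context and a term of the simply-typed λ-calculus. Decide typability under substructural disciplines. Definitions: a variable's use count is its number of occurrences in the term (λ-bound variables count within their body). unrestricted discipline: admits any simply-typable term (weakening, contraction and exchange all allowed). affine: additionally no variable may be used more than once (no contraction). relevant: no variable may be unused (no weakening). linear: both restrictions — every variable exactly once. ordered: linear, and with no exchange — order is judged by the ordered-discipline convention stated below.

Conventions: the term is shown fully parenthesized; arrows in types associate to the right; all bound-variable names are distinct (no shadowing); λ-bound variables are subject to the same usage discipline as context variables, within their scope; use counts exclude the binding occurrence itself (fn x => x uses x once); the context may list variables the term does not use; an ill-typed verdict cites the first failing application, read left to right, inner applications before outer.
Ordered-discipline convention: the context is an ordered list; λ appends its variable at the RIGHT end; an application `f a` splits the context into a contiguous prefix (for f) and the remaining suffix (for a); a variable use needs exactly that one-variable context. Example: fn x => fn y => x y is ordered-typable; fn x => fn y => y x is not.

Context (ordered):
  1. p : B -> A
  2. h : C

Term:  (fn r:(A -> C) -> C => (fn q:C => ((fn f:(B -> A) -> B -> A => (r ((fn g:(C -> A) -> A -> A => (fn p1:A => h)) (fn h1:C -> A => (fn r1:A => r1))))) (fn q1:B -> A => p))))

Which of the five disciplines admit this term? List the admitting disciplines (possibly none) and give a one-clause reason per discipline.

admitted in: affine, unrestricted
use counts: p: 1×; h: 1×; r (bound): 1×; q (bound): 0×; f (bound): 0×; g (bound): 0×; p1 (bound): 0×; h1 (bound): 0×; r1 (bound): 1×; q1 (bound): 0×
use order (left to right): r, h, r1, p
typing: the term checks, with type ((A -> C) -> C) -> C -> C
ordered: ✗, needs weakening: q, f, g, p1, h1, q1 unused
linear: ✗, needs weakening: q, f, g, p1, h1, q1 unused
affine: ✓, p, h, r, q, f, g, p1, h1, r1, q1: no repeats, contraction unneeded
relevant: ✗, needs weakening: q, f, g, p1, h1, q1 unused
unrestricted: ✓, well-typed at ((A -> C) -> C) -> C -> C; no restrictions here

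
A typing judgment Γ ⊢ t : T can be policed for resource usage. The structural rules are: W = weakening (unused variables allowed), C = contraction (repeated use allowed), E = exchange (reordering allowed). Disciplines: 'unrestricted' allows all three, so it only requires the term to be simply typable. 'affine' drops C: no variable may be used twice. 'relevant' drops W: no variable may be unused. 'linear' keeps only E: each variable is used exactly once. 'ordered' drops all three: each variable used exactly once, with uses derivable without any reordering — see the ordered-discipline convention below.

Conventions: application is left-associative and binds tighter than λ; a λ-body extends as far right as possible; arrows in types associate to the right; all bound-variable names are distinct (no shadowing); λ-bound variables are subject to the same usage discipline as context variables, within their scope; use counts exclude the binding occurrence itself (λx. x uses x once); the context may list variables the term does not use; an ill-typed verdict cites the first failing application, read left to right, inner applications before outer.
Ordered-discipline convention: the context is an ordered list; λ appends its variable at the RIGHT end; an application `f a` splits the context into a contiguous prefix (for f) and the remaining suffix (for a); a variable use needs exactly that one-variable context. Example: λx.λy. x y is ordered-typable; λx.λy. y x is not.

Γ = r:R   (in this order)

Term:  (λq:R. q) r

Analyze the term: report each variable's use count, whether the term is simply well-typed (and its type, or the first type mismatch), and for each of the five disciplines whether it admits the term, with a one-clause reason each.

counts: r ×1; q (bound) ×1
use order (left to right): q, r
typing: ✓ — R
ordered: ✓, r, q: once each, no exchange needed
linear: ✓, exactly-once usage across r, q
affine: ✓, none of r, q used more than once
relevant: ✓, none of r, q goes unused
unrestricted: ✓, typability at R is all that's needed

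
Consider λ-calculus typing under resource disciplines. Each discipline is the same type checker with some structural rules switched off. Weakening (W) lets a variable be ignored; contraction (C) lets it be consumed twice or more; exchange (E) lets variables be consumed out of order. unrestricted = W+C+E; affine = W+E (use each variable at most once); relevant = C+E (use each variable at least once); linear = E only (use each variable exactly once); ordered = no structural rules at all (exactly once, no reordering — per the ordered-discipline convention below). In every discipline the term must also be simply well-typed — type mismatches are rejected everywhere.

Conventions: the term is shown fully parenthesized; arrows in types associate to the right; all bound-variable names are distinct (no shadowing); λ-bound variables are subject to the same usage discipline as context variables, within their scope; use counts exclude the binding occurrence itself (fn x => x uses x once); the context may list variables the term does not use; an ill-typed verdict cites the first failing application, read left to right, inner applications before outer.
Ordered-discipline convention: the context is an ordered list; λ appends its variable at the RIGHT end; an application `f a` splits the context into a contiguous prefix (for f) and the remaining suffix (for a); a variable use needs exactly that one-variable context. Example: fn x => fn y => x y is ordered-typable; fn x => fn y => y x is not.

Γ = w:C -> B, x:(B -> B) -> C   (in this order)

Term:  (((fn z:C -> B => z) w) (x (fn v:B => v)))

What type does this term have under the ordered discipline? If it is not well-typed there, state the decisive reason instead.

term : B
counts: w ×1, x ×1, z (bound) ×1, v (bound) ×1
order of uses: z, w, x, v
typing: the term checks, with type B
across the five disciplines: ordered ✓ · linear ✓ · affine ✓ · relevant ✓ · unrestricted ✓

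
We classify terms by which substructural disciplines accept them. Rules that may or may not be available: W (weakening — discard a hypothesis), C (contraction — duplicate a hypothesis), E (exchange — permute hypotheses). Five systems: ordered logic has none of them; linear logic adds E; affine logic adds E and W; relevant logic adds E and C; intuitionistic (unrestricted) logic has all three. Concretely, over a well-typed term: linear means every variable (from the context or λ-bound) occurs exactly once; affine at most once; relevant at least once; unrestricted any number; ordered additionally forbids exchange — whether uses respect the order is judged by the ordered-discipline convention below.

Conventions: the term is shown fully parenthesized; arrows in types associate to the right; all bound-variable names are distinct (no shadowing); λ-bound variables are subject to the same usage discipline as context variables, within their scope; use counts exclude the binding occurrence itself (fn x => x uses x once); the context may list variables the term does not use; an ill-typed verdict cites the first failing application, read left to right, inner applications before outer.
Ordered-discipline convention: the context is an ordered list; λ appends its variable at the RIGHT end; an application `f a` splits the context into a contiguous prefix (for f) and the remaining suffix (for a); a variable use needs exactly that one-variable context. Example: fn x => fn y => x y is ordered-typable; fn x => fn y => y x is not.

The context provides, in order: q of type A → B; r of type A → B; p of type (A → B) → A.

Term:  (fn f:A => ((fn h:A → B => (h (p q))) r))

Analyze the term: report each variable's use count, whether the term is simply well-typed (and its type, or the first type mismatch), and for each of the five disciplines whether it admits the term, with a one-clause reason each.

variable uses: q ×1, r ×1, p ×1, f (bound) ×0, h (bound) ×1
uses in reading order: h, p, q, r
typing: ✓ — A → B
ordered ✗ (needs weakening: f unused)
linear ✗ (needs weakening: f unused)
affine ✓ (at most one use each (q, r, p, f, h))
relevant ✗ (needs weakening: f unused)
unrestricted ✓ (well-typed at A → B; no restrictions here)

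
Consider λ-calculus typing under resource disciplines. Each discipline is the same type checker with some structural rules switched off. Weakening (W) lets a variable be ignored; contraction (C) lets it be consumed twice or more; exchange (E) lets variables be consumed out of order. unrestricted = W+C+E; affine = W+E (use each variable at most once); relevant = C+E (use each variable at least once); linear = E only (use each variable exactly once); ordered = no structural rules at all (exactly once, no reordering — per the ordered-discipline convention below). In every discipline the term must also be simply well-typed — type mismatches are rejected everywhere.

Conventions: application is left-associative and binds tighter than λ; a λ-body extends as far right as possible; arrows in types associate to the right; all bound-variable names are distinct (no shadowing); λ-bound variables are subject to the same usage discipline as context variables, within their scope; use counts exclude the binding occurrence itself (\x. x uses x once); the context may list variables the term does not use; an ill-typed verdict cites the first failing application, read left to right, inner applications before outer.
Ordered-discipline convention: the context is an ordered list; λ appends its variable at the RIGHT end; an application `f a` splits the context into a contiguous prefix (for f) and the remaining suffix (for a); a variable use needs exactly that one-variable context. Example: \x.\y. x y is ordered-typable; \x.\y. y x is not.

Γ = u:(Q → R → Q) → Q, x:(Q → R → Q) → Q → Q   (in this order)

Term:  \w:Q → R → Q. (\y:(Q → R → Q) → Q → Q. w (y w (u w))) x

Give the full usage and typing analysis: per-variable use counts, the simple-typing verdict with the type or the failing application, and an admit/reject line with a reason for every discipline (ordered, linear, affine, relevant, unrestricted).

counts: u=1, x=1, w (λ-bound)=3, y (λ-bound)=1
use order (left to right): w, y, w, u, w, x
typing: well-typed at (Q → R → Q) → R → Q
ordered ✗ (needs contraction — w ×3)
linear ✗ (needs contraction — w ×3)
affine ✗ (needs contraction — w ×3)
relevant ✓ (none of u, x, w, y goes unused)
unrestricted ✓ (simply typable at (Q → R → Q) → R → Q; W, C, E all held)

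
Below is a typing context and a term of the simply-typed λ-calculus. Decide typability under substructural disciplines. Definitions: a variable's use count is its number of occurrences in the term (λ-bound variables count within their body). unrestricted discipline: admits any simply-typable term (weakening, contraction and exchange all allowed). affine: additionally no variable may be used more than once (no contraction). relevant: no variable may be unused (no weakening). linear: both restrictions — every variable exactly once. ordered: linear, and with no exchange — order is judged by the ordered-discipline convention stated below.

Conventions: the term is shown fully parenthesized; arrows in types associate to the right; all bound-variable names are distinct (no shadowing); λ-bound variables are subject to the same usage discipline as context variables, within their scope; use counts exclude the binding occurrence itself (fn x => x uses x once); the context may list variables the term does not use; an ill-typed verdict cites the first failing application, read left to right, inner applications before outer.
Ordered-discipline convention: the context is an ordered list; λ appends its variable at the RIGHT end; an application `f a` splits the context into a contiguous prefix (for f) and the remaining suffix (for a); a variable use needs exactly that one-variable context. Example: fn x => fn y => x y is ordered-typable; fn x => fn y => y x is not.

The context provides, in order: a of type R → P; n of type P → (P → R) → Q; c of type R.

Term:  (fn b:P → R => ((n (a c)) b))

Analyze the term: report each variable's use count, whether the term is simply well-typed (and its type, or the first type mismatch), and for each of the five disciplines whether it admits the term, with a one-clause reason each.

usage: a: 1; n: 1; c: 1; b [bound]: 1
order of uses: n, a, c, b
typing: the term checks, with type (P → R) → Q
ordered ✗ (no ordered split (uses run n, a, c, b))
linear ✓ (a, n, c, b: one use apiece)
affine ✓ (none of a, n, c, b used more than once)
relevant ✓ (none of a, n, c, b goes unused)
unrestricted ✓ (well-typed at (P → R) → Q; no restrictions here)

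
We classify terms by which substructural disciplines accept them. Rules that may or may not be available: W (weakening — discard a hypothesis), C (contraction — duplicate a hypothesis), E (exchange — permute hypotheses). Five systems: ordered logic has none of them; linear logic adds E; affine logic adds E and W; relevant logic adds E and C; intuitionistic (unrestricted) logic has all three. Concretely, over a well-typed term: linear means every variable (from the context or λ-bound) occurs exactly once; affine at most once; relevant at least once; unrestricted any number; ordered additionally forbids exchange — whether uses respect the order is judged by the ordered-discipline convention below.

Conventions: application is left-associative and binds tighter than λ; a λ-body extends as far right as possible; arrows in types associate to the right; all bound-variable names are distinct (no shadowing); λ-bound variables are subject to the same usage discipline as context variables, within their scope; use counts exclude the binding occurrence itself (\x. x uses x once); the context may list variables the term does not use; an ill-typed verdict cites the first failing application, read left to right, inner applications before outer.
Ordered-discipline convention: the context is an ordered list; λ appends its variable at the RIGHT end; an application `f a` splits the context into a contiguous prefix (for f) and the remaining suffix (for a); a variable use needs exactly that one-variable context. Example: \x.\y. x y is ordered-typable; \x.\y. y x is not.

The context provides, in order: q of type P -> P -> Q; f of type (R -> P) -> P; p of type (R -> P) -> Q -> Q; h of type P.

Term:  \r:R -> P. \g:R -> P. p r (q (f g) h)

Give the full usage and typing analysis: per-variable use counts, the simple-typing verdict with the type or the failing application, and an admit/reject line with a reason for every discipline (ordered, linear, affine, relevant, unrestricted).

use counts: q ×1; f ×1; p ×1; h ×1; r (bound) ×1; g (bound) ×1
order of uses: p, r, q, f, g, h
typing: the term checks, with type (R -> P) -> (R -> P) -> Q
ordered: ✗, use order p, r, q, f, g, h needs exchange
linear: ✓, each of q, f, p, h, r, g used exactly once
affine: ✓, none of q, f, p, h, r, g used more than once
relevant: ✓, none of q, f, p, h, r, g goes unused
unrestricted: ✓, simply typable at (R -> P) -> (R -> P) -> Q; W, C, E all held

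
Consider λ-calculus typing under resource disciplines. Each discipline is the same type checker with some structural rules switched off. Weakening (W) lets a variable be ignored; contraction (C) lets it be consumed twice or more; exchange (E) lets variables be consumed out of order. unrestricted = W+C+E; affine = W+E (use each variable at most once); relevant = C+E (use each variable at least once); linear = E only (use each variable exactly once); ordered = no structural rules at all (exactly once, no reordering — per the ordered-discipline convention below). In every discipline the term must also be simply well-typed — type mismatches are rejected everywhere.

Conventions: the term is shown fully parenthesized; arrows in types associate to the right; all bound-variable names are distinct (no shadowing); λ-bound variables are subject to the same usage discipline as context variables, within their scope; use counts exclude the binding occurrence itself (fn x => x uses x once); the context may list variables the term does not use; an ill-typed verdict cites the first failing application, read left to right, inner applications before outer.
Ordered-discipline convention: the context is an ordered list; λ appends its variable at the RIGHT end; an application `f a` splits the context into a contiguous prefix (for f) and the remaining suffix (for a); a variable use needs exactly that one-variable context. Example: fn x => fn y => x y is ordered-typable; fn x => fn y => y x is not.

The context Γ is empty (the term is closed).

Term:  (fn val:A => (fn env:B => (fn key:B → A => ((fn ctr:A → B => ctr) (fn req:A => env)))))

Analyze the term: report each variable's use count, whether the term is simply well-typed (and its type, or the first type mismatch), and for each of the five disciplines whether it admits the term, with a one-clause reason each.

variable uses: val (λ-bound)=0, env (λ-bound)=1, key (λ-bound)=0, ctr (λ-bound)=1, req (λ-bound)=0
left-to-right use order: ctr, env
typing: well-typed — term : A → B → (B → A) → A → B
ordered: ✗ — needs weakening: val, key, req unused
linear: ✗ — needs weakening: val, key, req unused
affine: ✓ — val, env, key, ctr, req: no repeats, contraction unneeded
relevant: ✗ — needs weakening: val, key, req unused
unrestricted: ✓ — typability at A → B → (B → A) → A → B is all that's needed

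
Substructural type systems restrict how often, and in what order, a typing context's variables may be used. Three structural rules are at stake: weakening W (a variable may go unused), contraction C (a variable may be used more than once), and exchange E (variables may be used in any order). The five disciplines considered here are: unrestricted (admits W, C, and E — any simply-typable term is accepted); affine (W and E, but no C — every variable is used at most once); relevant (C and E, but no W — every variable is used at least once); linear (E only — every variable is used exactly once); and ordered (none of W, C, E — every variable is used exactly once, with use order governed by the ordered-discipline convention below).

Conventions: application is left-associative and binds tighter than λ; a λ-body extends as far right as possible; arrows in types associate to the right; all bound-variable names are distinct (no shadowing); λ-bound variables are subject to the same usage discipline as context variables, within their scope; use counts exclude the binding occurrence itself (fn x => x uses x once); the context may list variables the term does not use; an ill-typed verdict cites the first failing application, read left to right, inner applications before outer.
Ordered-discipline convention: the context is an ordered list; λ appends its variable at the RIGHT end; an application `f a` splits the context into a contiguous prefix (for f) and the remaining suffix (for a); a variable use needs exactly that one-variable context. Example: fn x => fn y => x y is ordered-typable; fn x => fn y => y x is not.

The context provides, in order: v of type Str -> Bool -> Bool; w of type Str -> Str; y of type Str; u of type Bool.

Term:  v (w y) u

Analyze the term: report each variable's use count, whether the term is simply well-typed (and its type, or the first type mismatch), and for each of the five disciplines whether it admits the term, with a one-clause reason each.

usage: v: 1×; w: 1×; y: 1×; u: 1×
uses in reading order: v, w, y, u
typing: ✓ — Bool
ordered: ✓, v, w, y, u: once each, no exchange needed
linear: ✓, single use per variable (v, w, y, u)
affine: ✓, none of v, w, y, u used more than once
relevant: ✓, at least one use each (v, w, y, u)
unrestricted: ✓, typability at Bool is all that's needed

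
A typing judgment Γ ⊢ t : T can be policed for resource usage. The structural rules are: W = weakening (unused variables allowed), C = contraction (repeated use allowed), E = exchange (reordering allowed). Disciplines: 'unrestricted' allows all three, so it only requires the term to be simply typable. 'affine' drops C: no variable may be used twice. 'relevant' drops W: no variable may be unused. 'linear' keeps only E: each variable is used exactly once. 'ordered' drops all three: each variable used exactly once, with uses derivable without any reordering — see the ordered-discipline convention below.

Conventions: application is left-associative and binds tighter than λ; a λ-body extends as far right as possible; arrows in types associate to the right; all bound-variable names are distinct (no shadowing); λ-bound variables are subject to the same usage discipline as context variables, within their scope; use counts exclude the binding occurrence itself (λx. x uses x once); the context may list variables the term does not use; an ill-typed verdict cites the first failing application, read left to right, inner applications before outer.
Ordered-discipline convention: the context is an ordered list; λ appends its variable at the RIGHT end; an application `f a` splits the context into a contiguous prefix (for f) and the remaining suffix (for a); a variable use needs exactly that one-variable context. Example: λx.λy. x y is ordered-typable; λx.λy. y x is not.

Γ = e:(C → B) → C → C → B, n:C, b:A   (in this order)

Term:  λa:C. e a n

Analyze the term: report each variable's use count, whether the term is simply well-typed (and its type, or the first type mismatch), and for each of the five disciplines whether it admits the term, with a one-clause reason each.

counts: e=1, n=1, b=0, a (λ-bound)=1
order of uses: e, a, n
typing: ill-typed: argument of type C where C → B is required
ordered ✗ (a type mismatch blocks all five)
linear ✗ (the type mismatch rejects it)
affine ✗ (not simply typable)
relevant ✗ (fails simple typing)
unrestricted ✗ (a type mismatch blocks all five)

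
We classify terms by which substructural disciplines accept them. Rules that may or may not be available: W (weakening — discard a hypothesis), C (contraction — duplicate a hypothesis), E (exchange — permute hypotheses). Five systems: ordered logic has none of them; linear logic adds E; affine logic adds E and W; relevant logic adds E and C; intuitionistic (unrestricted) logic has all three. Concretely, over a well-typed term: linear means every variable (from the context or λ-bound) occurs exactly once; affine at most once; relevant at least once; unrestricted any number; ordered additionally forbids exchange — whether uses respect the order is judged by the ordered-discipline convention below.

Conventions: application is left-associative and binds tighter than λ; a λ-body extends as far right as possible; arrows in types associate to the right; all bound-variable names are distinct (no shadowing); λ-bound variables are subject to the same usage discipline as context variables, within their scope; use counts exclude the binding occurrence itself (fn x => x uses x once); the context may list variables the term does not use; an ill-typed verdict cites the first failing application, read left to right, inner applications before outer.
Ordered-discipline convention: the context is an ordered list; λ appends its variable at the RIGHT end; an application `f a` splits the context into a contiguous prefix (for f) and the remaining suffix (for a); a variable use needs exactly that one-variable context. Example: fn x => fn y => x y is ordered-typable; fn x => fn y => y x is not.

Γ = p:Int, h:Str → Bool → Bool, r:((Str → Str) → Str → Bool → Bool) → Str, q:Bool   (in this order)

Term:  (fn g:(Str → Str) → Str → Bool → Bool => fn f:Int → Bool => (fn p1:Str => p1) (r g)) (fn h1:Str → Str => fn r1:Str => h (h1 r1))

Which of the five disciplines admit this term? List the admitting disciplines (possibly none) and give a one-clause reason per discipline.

admitted by: affine, unrestricted
use counts: p: 0; h: 1; r: 1; q: 0; g [bound]: 1; f [bound]: 0; p1 [bound]: 1; h1 [bound]: 1; r1 [bound]: 1
left-to-right use order: p1, r, g, h, h1, r1
typing: ✓ — (Int → Bool) → Str
ordered ✗ (p, q, f never used (weakening))
linear ✗ (p, q, f never used (weakening))
affine ✓ (none of p, h, r, q, g, f, p1, h1, r1 used more than once)
relevant ✗ (p, q, f never used (weakening))
unrestricted ✓ (typability at (Int → Bool) → Str is all that's needed)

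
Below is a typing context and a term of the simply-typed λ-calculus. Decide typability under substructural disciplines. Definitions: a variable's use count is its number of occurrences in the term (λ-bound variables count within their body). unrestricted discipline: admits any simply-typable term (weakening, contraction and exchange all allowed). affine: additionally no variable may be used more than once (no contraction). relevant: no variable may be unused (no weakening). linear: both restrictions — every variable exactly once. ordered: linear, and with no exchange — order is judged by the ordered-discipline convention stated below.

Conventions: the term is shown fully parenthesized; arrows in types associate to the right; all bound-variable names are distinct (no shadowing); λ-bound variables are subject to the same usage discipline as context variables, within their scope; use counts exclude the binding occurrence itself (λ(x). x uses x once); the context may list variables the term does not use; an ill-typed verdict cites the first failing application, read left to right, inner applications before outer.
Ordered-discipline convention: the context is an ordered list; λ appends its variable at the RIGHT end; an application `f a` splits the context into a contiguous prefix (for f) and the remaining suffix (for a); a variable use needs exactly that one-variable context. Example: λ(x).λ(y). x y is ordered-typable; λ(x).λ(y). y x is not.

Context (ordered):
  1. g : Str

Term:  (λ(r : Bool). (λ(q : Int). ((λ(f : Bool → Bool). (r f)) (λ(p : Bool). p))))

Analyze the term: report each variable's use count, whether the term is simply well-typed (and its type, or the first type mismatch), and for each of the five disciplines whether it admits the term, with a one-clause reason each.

usage: g=0, r [bound]=1, q [bound]=0, f [bound]=1, p [bound]=1
use order (left to right): r, f, p
typing: ill-typed: can't apply a value of type Bool
ordered: ✗ — not simply typable
linear: ✗ — fails simple typing
affine: ✗ — a type mismatch blocks all five
relevant: ✗ — the type mismatch rejects it
unrestricted: ✗ — not simply typable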